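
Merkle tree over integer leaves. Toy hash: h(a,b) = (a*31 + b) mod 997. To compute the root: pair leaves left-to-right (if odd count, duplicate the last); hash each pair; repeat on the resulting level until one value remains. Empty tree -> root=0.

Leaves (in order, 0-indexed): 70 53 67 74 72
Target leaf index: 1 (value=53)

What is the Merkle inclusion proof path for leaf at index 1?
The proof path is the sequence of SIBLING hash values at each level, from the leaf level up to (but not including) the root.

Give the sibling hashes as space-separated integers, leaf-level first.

L0 (leaves): [70, 53, 67, 74, 72], target index=1
L1: h(70,53)=(70*31+53)%997=229 [pair 0] h(67,74)=(67*31+74)%997=157 [pair 1] h(72,72)=(72*31+72)%997=310 [pair 2] -> [229, 157, 310]
  Sibling for proof at L0: 70
L2: h(229,157)=(229*31+157)%997=277 [pair 0] h(310,310)=(310*31+310)%997=947 [pair 1] -> [277, 947]
  Sibling for proof at L1: 157
L3: h(277,947)=(277*31+947)%997=561 [pair 0] -> [561]
  Sibling for proof at L2: 947
Root: 561
Proof path (sibling hashes from leaf to root): [70, 157, 947]

Answer: 70 157 947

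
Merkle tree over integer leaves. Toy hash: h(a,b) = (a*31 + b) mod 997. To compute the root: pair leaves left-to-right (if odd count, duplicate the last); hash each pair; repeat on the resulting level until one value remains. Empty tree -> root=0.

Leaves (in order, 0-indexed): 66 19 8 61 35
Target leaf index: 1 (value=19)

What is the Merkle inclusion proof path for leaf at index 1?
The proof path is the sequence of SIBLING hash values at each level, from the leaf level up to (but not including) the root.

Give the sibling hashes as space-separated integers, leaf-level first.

Answer: 66 309 945

Derivation:
L0 (leaves): [66, 19, 8, 61, 35], target index=1
L1: h(66,19)=(66*31+19)%997=71 [pair 0] h(8,61)=(8*31+61)%997=309 [pair 1] h(35,35)=(35*31+35)%997=123 [pair 2] -> [71, 309, 123]
  Sibling for proof at L0: 66
L2: h(71,309)=(71*31+309)%997=516 [pair 0] h(123,123)=(123*31+123)%997=945 [pair 1] -> [516, 945]
  Sibling for proof at L1: 309
L3: h(516,945)=(516*31+945)%997=989 [pair 0] -> [989]
  Sibling for proof at L2: 945
Root: 989
Proof path (sibling hashes from leaf to root): [66, 309, 945]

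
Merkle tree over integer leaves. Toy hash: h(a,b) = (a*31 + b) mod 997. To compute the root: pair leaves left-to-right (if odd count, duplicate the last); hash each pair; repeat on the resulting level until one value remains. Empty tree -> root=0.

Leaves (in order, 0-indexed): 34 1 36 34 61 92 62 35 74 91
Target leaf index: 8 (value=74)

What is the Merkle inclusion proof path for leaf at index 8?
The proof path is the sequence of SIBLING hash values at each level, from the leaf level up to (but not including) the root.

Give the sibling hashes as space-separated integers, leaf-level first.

Answer: 91 391 548 283

Derivation:
L0 (leaves): [34, 1, 36, 34, 61, 92, 62, 35, 74, 91], target index=8
L1: h(34,1)=(34*31+1)%997=58 [pair 0] h(36,34)=(36*31+34)%997=153 [pair 1] h(61,92)=(61*31+92)%997=986 [pair 2] h(62,35)=(62*31+35)%997=960 [pair 3] h(74,91)=(74*31+91)%997=391 [pair 4] -> [58, 153, 986, 960, 391]
  Sibling for proof at L0: 91
L2: h(58,153)=(58*31+153)%997=954 [pair 0] h(986,960)=(986*31+960)%997=619 [pair 1] h(391,391)=(391*31+391)%997=548 [pair 2] -> [954, 619, 548]
  Sibling for proof at L1: 391
L3: h(954,619)=(954*31+619)%997=283 [pair 0] h(548,548)=(548*31+548)%997=587 [pair 1] -> [283, 587]
  Sibling for proof at L2: 548
L4: h(283,587)=(283*31+587)%997=387 [pair 0] -> [387]
  Sibling for proof at L3: 283
Root: 387
Proof path (sibling hashes from leaf to root): [91, 391, 548, 283]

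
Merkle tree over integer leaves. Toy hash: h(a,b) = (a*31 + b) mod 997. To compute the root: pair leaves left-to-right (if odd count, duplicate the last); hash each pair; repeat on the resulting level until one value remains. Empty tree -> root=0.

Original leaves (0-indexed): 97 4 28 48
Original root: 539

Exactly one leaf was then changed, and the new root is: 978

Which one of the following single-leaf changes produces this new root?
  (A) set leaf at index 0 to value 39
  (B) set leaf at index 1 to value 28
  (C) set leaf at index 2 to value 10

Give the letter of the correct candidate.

Answer: C

Derivation:
Original leaves: [97, 4, 28, 48]
Target new root: 978
Try each candidate change and compute the resulting root:
Candidate A: set leaf[0] = 39 -> leaves = [39, 4, 28, 48]
  L0: [39, 4, 28, 48]
  L1: h(39,4)=(39*31+4)%997=216 h(28,48)=(28*31+48)%997=916 -> [216, 916]
  L2: h(216,916)=(216*31+916)%997=633 -> [633]
  root = 633 != target 978
Candidate B: set leaf[1] = 28 -> leaves = [97, 28, 28, 48]
  L0: [97, 28, 28, 48]
  L1: h(97,28)=(97*31+28)%997=44 h(28,48)=(28*31+48)%997=916 -> [44, 916]
  L2: h(44,916)=(44*31+916)%997=286 -> [286]
  root = 286 != target 978
Candidate C: set leaf[2] = 10 -> leaves = [97, 4, 10, 48]
  L0: [97, 4, 10, 48]
  L1: h(97,4)=(97*31+4)%997=20 h(10,48)=(10*31+48)%997=358 -> [20, 358]
  L2: h(20,358)=(20*31+358)%997=978 -> [978]
  root = 978 == target 978  ** MATCH **
Candidate C produces the target root.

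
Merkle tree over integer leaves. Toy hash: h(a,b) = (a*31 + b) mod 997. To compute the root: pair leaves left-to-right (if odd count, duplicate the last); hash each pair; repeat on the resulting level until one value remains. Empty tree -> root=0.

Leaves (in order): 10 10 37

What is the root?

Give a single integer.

L0: [10, 10, 37]
L1: h(10,10)=(10*31+10)%997=320 h(37,37)=(37*31+37)%997=187 -> [320, 187]
L2: h(320,187)=(320*31+187)%997=137 -> [137]

Answer: 137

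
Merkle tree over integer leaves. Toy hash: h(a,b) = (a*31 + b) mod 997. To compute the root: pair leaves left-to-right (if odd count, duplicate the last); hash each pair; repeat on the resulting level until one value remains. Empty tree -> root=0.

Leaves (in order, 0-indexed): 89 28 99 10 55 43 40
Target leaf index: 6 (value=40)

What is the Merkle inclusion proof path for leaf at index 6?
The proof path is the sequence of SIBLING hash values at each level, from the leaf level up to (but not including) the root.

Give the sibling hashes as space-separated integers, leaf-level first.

Answer: 40 751 743

Derivation:
L0 (leaves): [89, 28, 99, 10, 55, 43, 40], target index=6
L1: h(89,28)=(89*31+28)%997=793 [pair 0] h(99,10)=(99*31+10)%997=88 [pair 1] h(55,43)=(55*31+43)%997=751 [pair 2] h(40,40)=(40*31+40)%997=283 [pair 3] -> [793, 88, 751, 283]
  Sibling for proof at L0: 40
L2: h(793,88)=(793*31+88)%997=743 [pair 0] h(751,283)=(751*31+283)%997=633 [pair 1] -> [743, 633]
  Sibling for proof at L1: 751
L3: h(743,633)=(743*31+633)%997=735 [pair 0] -> [735]
  Sibling for proof at L2: 743
Root: 735
Proof path (sibling hashes from leaf to root): [40, 751, 743]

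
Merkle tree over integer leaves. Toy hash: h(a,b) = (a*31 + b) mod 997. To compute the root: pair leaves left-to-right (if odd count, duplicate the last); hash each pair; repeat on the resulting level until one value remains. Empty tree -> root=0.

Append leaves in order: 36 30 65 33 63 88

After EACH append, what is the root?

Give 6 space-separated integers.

After append 36 (leaves=[36]):
  L0: [36]
  root=36
After append 30 (leaves=[36, 30]):
  L0: [36, 30]
  L1: h(36,30)=(36*31+30)%997=149 -> [149]
  root=149
After append 65 (leaves=[36, 30, 65]):
  L0: [36, 30, 65]
  L1: h(36,30)=(36*31+30)%997=149 h(65,65)=(65*31+65)%997=86 -> [149, 86]
  L2: h(149,86)=(149*31+86)%997=717 -> [717]
  root=717
After append 33 (leaves=[36, 30, 65, 33]):
  L0: [36, 30, 65, 33]
  L1: h(36,30)=(36*31+30)%997=149 h(65,33)=(65*31+33)%997=54 -> [149, 54]
  L2: h(149,54)=(149*31+54)%997=685 -> [685]
  root=685
After append 63 (leaves=[36, 30, 65, 33, 63]):
  L0: [36, 30, 65, 33, 63]
  L1: h(36,30)=(36*31+30)%997=149 h(65,33)=(65*31+33)%997=54 h(63,63)=(63*31+63)%997=22 -> [149, 54, 22]
  L2: h(149,54)=(149*31+54)%997=685 h(22,22)=(22*31+22)%997=704 -> [685, 704]
  L3: h(685,704)=(685*31+704)%997=5 -> [5]
  root=5
After append 88 (leaves=[36, 30, 65, 33, 63, 88]):
  L0: [36, 30, 65, 33, 63, 88]
  L1: h(36,30)=(36*31+30)%997=149 h(65,33)=(65*31+33)%997=54 h(63,88)=(63*31+88)%997=47 -> [149, 54, 47]
  L2: h(149,54)=(149*31+54)%997=685 h(47,47)=(47*31+47)%997=507 -> [685, 507]
  L3: h(685,507)=(685*31+507)%997=805 -> [805]
  root=805

Answer: 36 149 717 685 5 805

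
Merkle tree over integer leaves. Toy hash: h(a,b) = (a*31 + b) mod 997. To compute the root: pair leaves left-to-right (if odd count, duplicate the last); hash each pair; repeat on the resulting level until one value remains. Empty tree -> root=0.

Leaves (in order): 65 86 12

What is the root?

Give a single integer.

L0: [65, 86, 12]
L1: h(65,86)=(65*31+86)%997=107 h(12,12)=(12*31+12)%997=384 -> [107, 384]
L2: h(107,384)=(107*31+384)%997=710 -> [710]

Answer: 710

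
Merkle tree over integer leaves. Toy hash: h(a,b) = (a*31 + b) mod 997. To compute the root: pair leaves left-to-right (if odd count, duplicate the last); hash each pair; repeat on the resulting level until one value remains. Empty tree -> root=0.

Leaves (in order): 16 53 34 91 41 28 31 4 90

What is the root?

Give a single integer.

L0: [16, 53, 34, 91, 41, 28, 31, 4, 90]
L1: h(16,53)=(16*31+53)%997=549 h(34,91)=(34*31+91)%997=148 h(41,28)=(41*31+28)%997=302 h(31,4)=(31*31+4)%997=965 h(90,90)=(90*31+90)%997=886 -> [549, 148, 302, 965, 886]
L2: h(549,148)=(549*31+148)%997=218 h(302,965)=(302*31+965)%997=357 h(886,886)=(886*31+886)%997=436 -> [218, 357, 436]
L3: h(218,357)=(218*31+357)%997=136 h(436,436)=(436*31+436)%997=991 -> [136, 991]
L4: h(136,991)=(136*31+991)%997=222 -> [222]

Answer: 222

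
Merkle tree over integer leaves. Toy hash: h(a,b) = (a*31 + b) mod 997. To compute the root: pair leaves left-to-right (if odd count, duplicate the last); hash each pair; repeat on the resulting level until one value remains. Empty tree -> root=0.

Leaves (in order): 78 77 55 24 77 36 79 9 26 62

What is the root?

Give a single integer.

Answer: 213

Derivation:
L0: [78, 77, 55, 24, 77, 36, 79, 9, 26, 62]
L1: h(78,77)=(78*31+77)%997=501 h(55,24)=(55*31+24)%997=732 h(77,36)=(77*31+36)%997=429 h(79,9)=(79*31+9)%997=464 h(26,62)=(26*31+62)%997=868 -> [501, 732, 429, 464, 868]
L2: h(501,732)=(501*31+732)%997=311 h(429,464)=(429*31+464)%997=802 h(868,868)=(868*31+868)%997=857 -> [311, 802, 857]
L3: h(311,802)=(311*31+802)%997=473 h(857,857)=(857*31+857)%997=505 -> [473, 505]
L4: h(473,505)=(473*31+505)%997=213 -> [213]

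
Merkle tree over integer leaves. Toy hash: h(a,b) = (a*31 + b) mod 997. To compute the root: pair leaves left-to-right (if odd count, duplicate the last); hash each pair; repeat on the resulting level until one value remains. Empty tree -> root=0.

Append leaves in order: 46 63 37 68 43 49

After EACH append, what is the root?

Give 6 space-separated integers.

After append 46 (leaves=[46]):
  L0: [46]
  root=46
After append 63 (leaves=[46, 63]):
  L0: [46, 63]
  L1: h(46,63)=(46*31+63)%997=492 -> [492]
  root=492
After append 37 (leaves=[46, 63, 37]):
  L0: [46, 63, 37]
  L1: h(46,63)=(46*31+63)%997=492 h(37,37)=(37*31+37)%997=187 -> [492, 187]
  L2: h(492,187)=(492*31+187)%997=484 -> [484]
  root=484
After append 68 (leaves=[46, 63, 37, 68]):
  L0: [46, 63, 37, 68]
  L1: h(46,63)=(46*31+63)%997=492 h(37,68)=(37*31+68)%997=218 -> [492, 218]
  L2: h(492,218)=(492*31+218)%997=515 -> [515]
  root=515
After append 43 (leaves=[46, 63, 37, 68, 43]):
  L0: [46, 63, 37, 68, 43]
  L1: h(46,63)=(46*31+63)%997=492 h(37,68)=(37*31+68)%997=218 h(43,43)=(43*31+43)%997=379 -> [492, 218, 379]
  L2: h(492,218)=(492*31+218)%997=515 h(379,379)=(379*31+379)%997=164 -> [515, 164]
  L3: h(515,164)=(515*31+164)%997=177 -> [177]
  root=177
After append 49 (leaves=[46, 63, 37, 68, 43, 49]):
  L0: [46, 63, 37, 68, 43, 49]
  L1: h(46,63)=(46*31+63)%997=492 h(37,68)=(37*31+68)%997=218 h(43,49)=(43*31+49)%997=385 -> [492, 218, 385]
  L2: h(492,218)=(492*31+218)%997=515 h(385,385)=(385*31+385)%997=356 -> [515, 356]
  L3: h(515,356)=(515*31+356)%997=369 -> [369]
  root=369

Answer: 46 492 484 515 177 369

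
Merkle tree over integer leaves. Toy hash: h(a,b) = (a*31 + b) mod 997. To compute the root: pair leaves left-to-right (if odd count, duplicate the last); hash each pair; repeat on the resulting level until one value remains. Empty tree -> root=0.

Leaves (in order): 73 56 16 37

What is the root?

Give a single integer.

L0: [73, 56, 16, 37]
L1: h(73,56)=(73*31+56)%997=325 h(16,37)=(16*31+37)%997=533 -> [325, 533]
L2: h(325,533)=(325*31+533)%997=638 -> [638]

Answer: 638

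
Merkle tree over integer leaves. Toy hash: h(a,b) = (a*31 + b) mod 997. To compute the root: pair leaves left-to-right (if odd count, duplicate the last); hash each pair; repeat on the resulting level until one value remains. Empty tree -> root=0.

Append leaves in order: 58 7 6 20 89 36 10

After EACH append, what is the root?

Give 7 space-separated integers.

After append 58 (leaves=[58]):
  L0: [58]
  root=58
After append 7 (leaves=[58, 7]):
  L0: [58, 7]
  L1: h(58,7)=(58*31+7)%997=808 -> [808]
  root=808
After append 6 (leaves=[58, 7, 6]):
  L0: [58, 7, 6]
  L1: h(58,7)=(58*31+7)%997=808 h(6,6)=(6*31+6)%997=192 -> [808, 192]
  L2: h(808,192)=(808*31+192)%997=315 -> [315]
  root=315
After append 20 (leaves=[58, 7, 6, 20]):
  L0: [58, 7, 6, 20]
  L1: h(58,7)=(58*31+7)%997=808 h(6,20)=(6*31+20)%997=206 -> [808, 206]
  L2: h(808,206)=(808*31+206)%997=329 -> [329]
  root=329
After append 89 (leaves=[58, 7, 6, 20, 89]):
  L0: [58, 7, 6, 20, 89]
  L1: h(58,7)=(58*31+7)%997=808 h(6,20)=(6*31+20)%997=206 h(89,89)=(89*31+89)%997=854 -> [808, 206, 854]
  L2: h(808,206)=(808*31+206)%997=329 h(854,854)=(854*31+854)%997=409 -> [329, 409]
  L3: h(329,409)=(329*31+409)%997=638 -> [638]
  root=638
After append 36 (leaves=[58, 7, 6, 20, 89, 36]):
  L0: [58, 7, 6, 20, 89, 36]
  L1: h(58,7)=(58*31+7)%997=808 h(6,20)=(6*31+20)%997=206 h(89,36)=(89*31+36)%997=801 -> [808, 206, 801]
  L2: h(808,206)=(808*31+206)%997=329 h(801,801)=(801*31+801)%997=707 -> [329, 707]
  L3: h(329,707)=(329*31+707)%997=936 -> [936]
  root=936
After append 10 (leaves=[58, 7, 6, 20, 89, 36, 10]):
  L0: [58, 7, 6, 20, 89, 36, 10]
  L1: h(58,7)=(58*31+7)%997=808 h(6,20)=(6*31+20)%997=206 h(89,36)=(89*31+36)%997=801 h(10,10)=(10*31+10)%997=320 -> [808, 206, 801, 320]
  L2: h(808,206)=(808*31+206)%997=329 h(801,320)=(801*31+320)%997=226 -> [329, 226]
  L3: h(329,226)=(329*31+226)%997=455 -> [455]
  root=455

Answer: 58 808 315 329 638 936 455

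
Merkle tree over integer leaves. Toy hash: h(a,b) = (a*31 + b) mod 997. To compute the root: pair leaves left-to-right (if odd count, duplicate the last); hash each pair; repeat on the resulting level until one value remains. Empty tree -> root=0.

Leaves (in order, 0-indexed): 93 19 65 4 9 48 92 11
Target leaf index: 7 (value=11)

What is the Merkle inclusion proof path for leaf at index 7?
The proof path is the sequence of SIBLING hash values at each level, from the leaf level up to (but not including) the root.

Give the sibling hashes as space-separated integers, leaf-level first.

L0 (leaves): [93, 19, 65, 4, 9, 48, 92, 11], target index=7
L1: h(93,19)=(93*31+19)%997=908 [pair 0] h(65,4)=(65*31+4)%997=25 [pair 1] h(9,48)=(9*31+48)%997=327 [pair 2] h(92,11)=(92*31+11)%997=869 [pair 3] -> [908, 25, 327, 869]
  Sibling for proof at L0: 92
L2: h(908,25)=(908*31+25)%997=257 [pair 0] h(327,869)=(327*31+869)%997=39 [pair 1] -> [257, 39]
  Sibling for proof at L1: 327
L3: h(257,39)=(257*31+39)%997=30 [pair 0] -> [30]
  Sibling for proof at L2: 257
Root: 30
Proof path (sibling hashes from leaf to root): [92, 327, 257]

Answer: 92 327 257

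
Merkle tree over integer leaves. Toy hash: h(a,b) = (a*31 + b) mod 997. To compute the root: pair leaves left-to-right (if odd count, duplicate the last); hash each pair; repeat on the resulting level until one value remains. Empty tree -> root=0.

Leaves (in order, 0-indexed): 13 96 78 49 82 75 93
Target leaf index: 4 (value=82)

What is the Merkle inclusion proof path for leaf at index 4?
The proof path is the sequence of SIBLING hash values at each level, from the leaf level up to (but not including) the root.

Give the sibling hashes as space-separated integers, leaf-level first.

Answer: 75 982 987

Derivation:
L0 (leaves): [13, 96, 78, 49, 82, 75, 93], target index=4
L1: h(13,96)=(13*31+96)%997=499 [pair 0] h(78,49)=(78*31+49)%997=473 [pair 1] h(82,75)=(82*31+75)%997=623 [pair 2] h(93,93)=(93*31+93)%997=982 [pair 3] -> [499, 473, 623, 982]
  Sibling for proof at L0: 75
L2: h(499,473)=(499*31+473)%997=987 [pair 0] h(623,982)=(623*31+982)%997=355 [pair 1] -> [987, 355]
  Sibling for proof at L1: 982
L3: h(987,355)=(987*31+355)%997=45 [pair 0] -> [45]
  Sibling for proof at L2: 987
Root: 45
Proof path (sibling hashes from leaf to root): [75, 982, 987]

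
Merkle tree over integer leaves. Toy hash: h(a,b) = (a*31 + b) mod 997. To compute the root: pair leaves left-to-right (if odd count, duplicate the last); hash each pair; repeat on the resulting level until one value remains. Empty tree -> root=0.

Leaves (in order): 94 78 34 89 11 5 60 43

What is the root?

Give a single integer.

Answer: 170

Derivation:
L0: [94, 78, 34, 89, 11, 5, 60, 43]
L1: h(94,78)=(94*31+78)%997=1 h(34,89)=(34*31+89)%997=146 h(11,5)=(11*31+5)%997=346 h(60,43)=(60*31+43)%997=906 -> [1, 146, 346, 906]
L2: h(1,146)=(1*31+146)%997=177 h(346,906)=(346*31+906)%997=665 -> [177, 665]
L3: h(177,665)=(177*31+665)%997=170 -> [170]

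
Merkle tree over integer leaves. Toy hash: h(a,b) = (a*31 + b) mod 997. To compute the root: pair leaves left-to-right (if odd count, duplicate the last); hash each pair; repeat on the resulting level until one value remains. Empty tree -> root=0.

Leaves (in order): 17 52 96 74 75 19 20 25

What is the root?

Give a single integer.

Answer: 456

Derivation:
L0: [17, 52, 96, 74, 75, 19, 20, 25]
L1: h(17,52)=(17*31+52)%997=579 h(96,74)=(96*31+74)%997=59 h(75,19)=(75*31+19)%997=350 h(20,25)=(20*31+25)%997=645 -> [579, 59, 350, 645]
L2: h(579,59)=(579*31+59)%997=62 h(350,645)=(350*31+645)%997=528 -> [62, 528]
L3: h(62,528)=(62*31+528)%997=456 -> [456]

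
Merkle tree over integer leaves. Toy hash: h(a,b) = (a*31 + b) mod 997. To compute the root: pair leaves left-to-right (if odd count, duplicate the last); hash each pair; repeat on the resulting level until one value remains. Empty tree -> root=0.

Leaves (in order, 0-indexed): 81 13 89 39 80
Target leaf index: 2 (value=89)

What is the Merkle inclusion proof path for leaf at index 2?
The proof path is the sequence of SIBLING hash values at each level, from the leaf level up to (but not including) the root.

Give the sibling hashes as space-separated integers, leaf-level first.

Answer: 39 530 166

Derivation:
L0 (leaves): [81, 13, 89, 39, 80], target index=2
L1: h(81,13)=(81*31+13)%997=530 [pair 0] h(89,39)=(89*31+39)%997=804 [pair 1] h(80,80)=(80*31+80)%997=566 [pair 2] -> [530, 804, 566]
  Sibling for proof at L0: 39
L2: h(530,804)=(530*31+804)%997=285 [pair 0] h(566,566)=(566*31+566)%997=166 [pair 1] -> [285, 166]
  Sibling for proof at L1: 530
L3: h(285,166)=(285*31+166)%997=28 [pair 0] -> [28]
  Sibling for proof at L2: 166
Root: 28
Proof path (sibling hashes from leaf to root): [39, 530, 166]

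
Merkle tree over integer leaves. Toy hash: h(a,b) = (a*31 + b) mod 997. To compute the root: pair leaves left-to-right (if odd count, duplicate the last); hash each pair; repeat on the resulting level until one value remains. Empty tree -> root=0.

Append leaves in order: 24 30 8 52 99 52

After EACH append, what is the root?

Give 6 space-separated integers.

Answer: 24 774 322 366 61 551

Derivation:
After append 24 (leaves=[24]):
  L0: [24]
  root=24
After append 30 (leaves=[24, 30]):
  L0: [24, 30]
  L1: h(24,30)=(24*31+30)%997=774 -> [774]
  root=774
After append 8 (leaves=[24, 30, 8]):
  L0: [24, 30, 8]
  L1: h(24,30)=(24*31+30)%997=774 h(8,8)=(8*31+8)%997=256 -> [774, 256]
  L2: h(774,256)=(774*31+256)%997=322 -> [322]
  root=322
After append 52 (leaves=[24, 30, 8, 52]):
  L0: [24, 30, 8, 52]
  L1: h(24,30)=(24*31+30)%997=774 h(8,52)=(8*31+52)%997=300 -> [774, 300]
  L2: h(774,300)=(774*31+300)%997=366 -> [366]
  root=366
After append 99 (leaves=[24, 30, 8, 52, 99]):
  L0: [24, 30, 8, 52, 99]
  L1: h(24,30)=(24*31+30)%997=774 h(8,52)=(8*31+52)%997=300 h(99,99)=(99*31+99)%997=177 -> [774, 300, 177]
  L2: h(774,300)=(774*31+300)%997=366 h(177,177)=(177*31+177)%997=679 -> [366, 679]
  L3: h(366,679)=(366*31+679)%997=61 -> [61]
  root=61
After append 52 (leaves=[24, 30, 8, 52, 99, 52]):
  L0: [24, 30, 8, 52, 99, 52]
  L1: h(24,30)=(24*31+30)%997=774 h(8,52)=(8*31+52)%997=300 h(99,52)=(99*31+52)%997=130 -> [774, 300, 130]
  L2: h(774,300)=(774*31+300)%997=366 h(130,130)=(130*31+130)%997=172 -> [366, 172]
  L3: h(366,172)=(366*31+172)%997=551 -> [551]
  root=551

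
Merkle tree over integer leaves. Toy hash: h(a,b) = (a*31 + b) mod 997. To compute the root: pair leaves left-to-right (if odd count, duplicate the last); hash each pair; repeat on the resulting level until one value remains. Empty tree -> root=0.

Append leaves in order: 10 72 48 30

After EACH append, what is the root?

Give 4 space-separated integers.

After append 10 (leaves=[10]):
  L0: [10]
  root=10
After append 72 (leaves=[10, 72]):
  L0: [10, 72]
  L1: h(10,72)=(10*31+72)%997=382 -> [382]
  root=382
After append 48 (leaves=[10, 72, 48]):
  L0: [10, 72, 48]
  L1: h(10,72)=(10*31+72)%997=382 h(48,48)=(48*31+48)%997=539 -> [382, 539]
  L2: h(382,539)=(382*31+539)%997=417 -> [417]
  root=417
After append 30 (leaves=[10, 72, 48, 30]):
  L0: [10, 72, 48, 30]
  L1: h(10,72)=(10*31+72)%997=382 h(48,30)=(48*31+30)%997=521 -> [382, 521]
  L2: h(382,521)=(382*31+521)%997=399 -> [399]
  root=399

Answer: 10 382 417 399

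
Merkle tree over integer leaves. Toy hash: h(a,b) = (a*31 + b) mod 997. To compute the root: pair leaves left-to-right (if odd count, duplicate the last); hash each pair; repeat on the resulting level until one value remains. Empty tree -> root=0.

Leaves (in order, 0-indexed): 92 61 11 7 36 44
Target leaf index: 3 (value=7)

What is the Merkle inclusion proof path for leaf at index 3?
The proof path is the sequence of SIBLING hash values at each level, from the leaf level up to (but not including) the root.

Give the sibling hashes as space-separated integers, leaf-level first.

Answer: 11 919 231

Derivation:
L0 (leaves): [92, 61, 11, 7, 36, 44], target index=3
L1: h(92,61)=(92*31+61)%997=919 [pair 0] h(11,7)=(11*31+7)%997=348 [pair 1] h(36,44)=(36*31+44)%997=163 [pair 2] -> [919, 348, 163]
  Sibling for proof at L0: 11
L2: h(919,348)=(919*31+348)%997=921 [pair 0] h(163,163)=(163*31+163)%997=231 [pair 1] -> [921, 231]
  Sibling for proof at L1: 919
L3: h(921,231)=(921*31+231)%997=866 [pair 0] -> [866]
  Sibling for proof at L2: 231
Root: 866
Proof path (sibling hashes from leaf to root): [11, 919, 231]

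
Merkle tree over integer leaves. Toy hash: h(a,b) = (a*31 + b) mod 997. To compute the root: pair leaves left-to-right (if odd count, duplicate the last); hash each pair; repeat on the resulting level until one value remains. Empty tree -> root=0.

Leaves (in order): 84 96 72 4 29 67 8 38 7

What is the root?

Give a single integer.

Answer: 73

Derivation:
L0: [84, 96, 72, 4, 29, 67, 8, 38, 7]
L1: h(84,96)=(84*31+96)%997=706 h(72,4)=(72*31+4)%997=242 h(29,67)=(29*31+67)%997=966 h(8,38)=(8*31+38)%997=286 h(7,7)=(7*31+7)%997=224 -> [706, 242, 966, 286, 224]
L2: h(706,242)=(706*31+242)%997=194 h(966,286)=(966*31+286)%997=322 h(224,224)=(224*31+224)%997=189 -> [194, 322, 189]
L3: h(194,322)=(194*31+322)%997=354 h(189,189)=(189*31+189)%997=66 -> [354, 66]
L4: h(354,66)=(354*31+66)%997=73 -> [73]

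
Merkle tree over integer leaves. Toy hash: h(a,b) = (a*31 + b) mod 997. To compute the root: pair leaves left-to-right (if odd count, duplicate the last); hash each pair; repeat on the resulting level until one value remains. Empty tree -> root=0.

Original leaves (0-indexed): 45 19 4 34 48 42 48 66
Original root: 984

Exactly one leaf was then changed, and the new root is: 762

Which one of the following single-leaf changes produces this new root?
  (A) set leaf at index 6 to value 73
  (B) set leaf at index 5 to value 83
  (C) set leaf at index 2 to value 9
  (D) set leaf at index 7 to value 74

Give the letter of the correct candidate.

Answer: A

Derivation:
Original leaves: [45, 19, 4, 34, 48, 42, 48, 66]
Target new root: 762
Try each candidate change and compute the resulting root:
Candidate A: set leaf[6] = 73 -> leaves = [45, 19, 4, 34, 48, 42, 73, 66]
  L0: [45, 19, 4, 34, 48, 42, 73, 66]
  L1: h(45,19)=(45*31+19)%997=417 h(4,34)=(4*31+34)%997=158 h(48,42)=(48*31+42)%997=533 h(73,66)=(73*31+66)%997=335 -> [417, 158, 533, 335]
  L2: h(417,158)=(417*31+158)%997=124 h(533,335)=(533*31+335)%997=906 -> [124, 906]
  L3: h(124,906)=(124*31+906)%997=762 -> [762]
  root = 762 == target 762  ** MATCH **
Candidate B: set leaf[5] = 83 -> leaves = [45, 19, 4, 34, 48, 83, 48, 66]
  L0: [45, 19, 4, 34, 48, 83, 48, 66]
  L1: h(45,19)=(45*31+19)%997=417 h(4,34)=(4*31+34)%997=158 h(48,83)=(48*31+83)%997=574 h(48,66)=(48*31+66)%997=557 -> [417, 158, 574, 557]
  L2: h(417,158)=(417*31+158)%997=124 h(574,557)=(574*31+557)%997=405 -> [124, 405]
  L3: h(124,405)=(124*31+405)%997=261 -> [261]
  root = 261 != target 762
Candidate C: set leaf[2] = 9 -> leaves = [45, 19, 9, 34, 48, 42, 48, 66]
  L0: [45, 19, 9, 34, 48, 42, 48, 66]
  L1: h(45,19)=(45*31+19)%997=417 h(9,34)=(9*31+34)%997=313 h(48,42)=(48*31+42)%997=533 h(48,66)=(48*31+66)%997=557 -> [417, 313, 533, 557]
  L2: h(417,313)=(417*31+313)%997=279 h(533,557)=(533*31+557)%997=131 -> [279, 131]
  L3: h(279,131)=(279*31+131)%997=804 -> [804]
  root = 804 != target 762
Candidate D: set leaf[7] = 74 -> leaves = [45, 19, 4, 34, 48, 42, 48, 74]
  L0: [45, 19, 4, 34, 48, 42, 48, 74]
  L1: h(45,19)=(45*31+19)%997=417 h(4,34)=(4*31+34)%997=158 h(48,42)=(48*31+42)%997=533 h(48,74)=(48*31+74)%997=565 -> [417, 158, 533, 565]
  L2: h(417,158)=(417*31+158)%997=124 h(533,565)=(533*31+565)%997=139 -> [124, 139]
  L3: h(124,139)=(124*31+139)%997=992 -> [992]
  root = 992 != target 762
Candidate A produces the target root.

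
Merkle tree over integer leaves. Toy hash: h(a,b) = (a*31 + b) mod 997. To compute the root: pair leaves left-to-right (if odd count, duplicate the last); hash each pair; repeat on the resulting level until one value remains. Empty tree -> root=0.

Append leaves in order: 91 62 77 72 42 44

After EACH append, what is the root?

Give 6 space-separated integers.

Answer: 91 889 113 108 494 558

Derivation:
After append 91 (leaves=[91]):
  L0: [91]
  root=91
After append 62 (leaves=[91, 62]):
  L0: [91, 62]
  L1: h(91,62)=(91*31+62)%997=889 -> [889]
  root=889
After append 77 (leaves=[91, 62, 77]):
  L0: [91, 62, 77]
  L1: h(91,62)=(91*31+62)%997=889 h(77,77)=(77*31+77)%997=470 -> [889, 470]
  L2: h(889,470)=(889*31+470)%997=113 -> [113]
  root=113
After append 72 (leaves=[91, 62, 77, 72]):
  L0: [91, 62, 77, 72]
  L1: h(91,62)=(91*31+62)%997=889 h(77,72)=(77*31+72)%997=465 -> [889, 465]
  L2: h(889,465)=(889*31+465)%997=108 -> [108]
  root=108
After append 42 (leaves=[91, 62, 77, 72, 42]):
  L0: [91, 62, 77, 72, 42]
  L1: h(91,62)=(91*31+62)%997=889 h(77,72)=(77*31+72)%997=465 h(42,42)=(42*31+42)%997=347 -> [889, 465, 347]
  L2: h(889,465)=(889*31+465)%997=108 h(347,347)=(347*31+347)%997=137 -> [108, 137]
  L3: h(108,137)=(108*31+137)%997=494 -> [494]
  root=494
After append 44 (leaves=[91, 62, 77, 72, 42, 44]):
  L0: [91, 62, 77, 72, 42, 44]
  L1: h(91,62)=(91*31+62)%997=889 h(77,72)=(77*31+72)%997=465 h(42,44)=(42*31+44)%997=349 -> [889, 465, 349]
  L2: h(889,465)=(889*31+465)%997=108 h(349,349)=(349*31+349)%997=201 -> [108, 201]
  L3: h(108,201)=(108*31+201)%997=558 -> [558]
  root=558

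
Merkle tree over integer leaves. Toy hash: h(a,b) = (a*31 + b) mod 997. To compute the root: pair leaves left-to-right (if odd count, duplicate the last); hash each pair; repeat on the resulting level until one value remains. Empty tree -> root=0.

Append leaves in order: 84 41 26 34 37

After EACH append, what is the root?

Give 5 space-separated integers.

After append 84 (leaves=[84]):
  L0: [84]
  root=84
After append 41 (leaves=[84, 41]):
  L0: [84, 41]
  L1: h(84,41)=(84*31+41)%997=651 -> [651]
  root=651
After append 26 (leaves=[84, 41, 26]):
  L0: [84, 41, 26]
  L1: h(84,41)=(84*31+41)%997=651 h(26,26)=(26*31+26)%997=832 -> [651, 832]
  L2: h(651,832)=(651*31+832)%997=76 -> [76]
  root=76
After append 34 (leaves=[84, 41, 26, 34]):
  L0: [84, 41, 26, 34]
  L1: h(84,41)=(84*31+41)%997=651 h(26,34)=(26*31+34)%997=840 -> [651, 840]
  L2: h(651,840)=(651*31+840)%997=84 -> [84]
  root=84
After append 37 (leaves=[84, 41, 26, 34, 37]):
  L0: [84, 41, 26, 34, 37]
  L1: h(84,41)=(84*31+41)%997=651 h(26,34)=(26*31+34)%997=840 h(37,37)=(37*31+37)%997=187 -> [651, 840, 187]
  L2: h(651,840)=(651*31+840)%997=84 h(187,187)=(187*31+187)%997=2 -> [84, 2]
  L3: h(84,2)=(84*31+2)%997=612 -> [612]
  root=612

Answer: 84 651 76 84 612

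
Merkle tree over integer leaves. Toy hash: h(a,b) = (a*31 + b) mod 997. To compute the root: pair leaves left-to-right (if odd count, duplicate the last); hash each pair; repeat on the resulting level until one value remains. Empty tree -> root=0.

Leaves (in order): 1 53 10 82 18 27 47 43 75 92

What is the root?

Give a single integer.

L0: [1, 53, 10, 82, 18, 27, 47, 43, 75, 92]
L1: h(1,53)=(1*31+53)%997=84 h(10,82)=(10*31+82)%997=392 h(18,27)=(18*31+27)%997=585 h(47,43)=(47*31+43)%997=503 h(75,92)=(75*31+92)%997=423 -> [84, 392, 585, 503, 423]
L2: h(84,392)=(84*31+392)%997=5 h(585,503)=(585*31+503)%997=692 h(423,423)=(423*31+423)%997=575 -> [5, 692, 575]
L3: h(5,692)=(5*31+692)%997=847 h(575,575)=(575*31+575)%997=454 -> [847, 454]
L4: h(847,454)=(847*31+454)%997=789 -> [789]

Answer: 789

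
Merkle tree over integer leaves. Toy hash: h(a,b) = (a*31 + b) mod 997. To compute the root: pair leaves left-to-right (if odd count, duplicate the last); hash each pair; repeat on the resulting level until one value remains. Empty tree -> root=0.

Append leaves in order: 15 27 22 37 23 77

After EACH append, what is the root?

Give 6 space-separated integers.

After append 15 (leaves=[15]):
  L0: [15]
  root=15
After append 27 (leaves=[15, 27]):
  L0: [15, 27]
  L1: h(15,27)=(15*31+27)%997=492 -> [492]
  root=492
After append 22 (leaves=[15, 27, 22]):
  L0: [15, 27, 22]
  L1: h(15,27)=(15*31+27)%997=492 h(22,22)=(22*31+22)%997=704 -> [492, 704]
  L2: h(492,704)=(492*31+704)%997=4 -> [4]
  root=4
After append 37 (leaves=[15, 27, 22, 37]):
  L0: [15, 27, 22, 37]
  L1: h(15,27)=(15*31+27)%997=492 h(22,37)=(22*31+37)%997=719 -> [492, 719]
  L2: h(492,719)=(492*31+719)%997=19 -> [19]
  root=19
After append 23 (leaves=[15, 27, 22, 37, 23]):
  L0: [15, 27, 22, 37, 23]
  L1: h(15,27)=(15*31+27)%997=492 h(22,37)=(22*31+37)%997=719 h(23,23)=(23*31+23)%997=736 -> [492, 719, 736]
  L2: h(492,719)=(492*31+719)%997=19 h(736,736)=(736*31+736)%997=621 -> [19, 621]
  L3: h(19,621)=(19*31+621)%997=213 -> [213]
  root=213
After append 77 (leaves=[15, 27, 22, 37, 23, 77]):
  L0: [15, 27, 22, 37, 23, 77]
  L1: h(15,27)=(15*31+27)%997=492 h(22,37)=(22*31+37)%997=719 h(23,77)=(23*31+77)%997=790 -> [492, 719, 790]
  L2: h(492,719)=(492*31+719)%997=19 h(790,790)=(790*31+790)%997=355 -> [19, 355]
  L3: h(19,355)=(19*31+355)%997=944 -> [944]
  root=944

Answer: 15 492 4 19 213 944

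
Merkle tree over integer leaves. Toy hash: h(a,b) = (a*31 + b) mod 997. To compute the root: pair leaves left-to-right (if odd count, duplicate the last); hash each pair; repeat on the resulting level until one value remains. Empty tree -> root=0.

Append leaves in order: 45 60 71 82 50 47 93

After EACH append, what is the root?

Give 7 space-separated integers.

After append 45 (leaves=[45]):
  L0: [45]
  root=45
After append 60 (leaves=[45, 60]):
  L0: [45, 60]
  L1: h(45,60)=(45*31+60)%997=458 -> [458]
  root=458
After append 71 (leaves=[45, 60, 71]):
  L0: [45, 60, 71]
  L1: h(45,60)=(45*31+60)%997=458 h(71,71)=(71*31+71)%997=278 -> [458, 278]
  L2: h(458,278)=(458*31+278)%997=518 -> [518]
  root=518
After append 82 (leaves=[45, 60, 71, 82]):
  L0: [45, 60, 71, 82]
  L1: h(45,60)=(45*31+60)%997=458 h(71,82)=(71*31+82)%997=289 -> [458, 289]
  L2: h(458,289)=(458*31+289)%997=529 -> [529]
  root=529
After append 50 (leaves=[45, 60, 71, 82, 50]):
  L0: [45, 60, 71, 82, 50]
  L1: h(45,60)=(45*31+60)%997=458 h(71,82)=(71*31+82)%997=289 h(50,50)=(50*31+50)%997=603 -> [458, 289, 603]
  L2: h(458,289)=(458*31+289)%997=529 h(603,603)=(603*31+603)%997=353 -> [529, 353]
  L3: h(529,353)=(529*31+353)%997=800 -> [800]
  root=800
After append 47 (leaves=[45, 60, 71, 82, 50, 47]):
  L0: [45, 60, 71, 82, 50, 47]
  L1: h(45,60)=(45*31+60)%997=458 h(71,82)=(71*31+82)%997=289 h(50,47)=(50*31+47)%997=600 -> [458, 289, 600]
  L2: h(458,289)=(458*31+289)%997=529 h(600,600)=(600*31+600)%997=257 -> [529, 257]
  L3: h(529,257)=(529*31+257)%997=704 -> [704]
  root=704
After append 93 (leaves=[45, 60, 71, 82, 50, 47, 93]):
  L0: [45, 60, 71, 82, 50, 47, 93]
  L1: h(45,60)=(45*31+60)%997=458 h(71,82)=(71*31+82)%997=289 h(50,47)=(50*31+47)%997=600 h(93,93)=(93*31+93)%997=982 -> [458, 289, 600, 982]
  L2: h(458,289)=(458*31+289)%997=529 h(600,982)=(600*31+982)%997=639 -> [529, 639]
  L3: h(529,639)=(529*31+639)%997=89 -> [89]
  root=89

Answer: 45 458 518 529 800 704 89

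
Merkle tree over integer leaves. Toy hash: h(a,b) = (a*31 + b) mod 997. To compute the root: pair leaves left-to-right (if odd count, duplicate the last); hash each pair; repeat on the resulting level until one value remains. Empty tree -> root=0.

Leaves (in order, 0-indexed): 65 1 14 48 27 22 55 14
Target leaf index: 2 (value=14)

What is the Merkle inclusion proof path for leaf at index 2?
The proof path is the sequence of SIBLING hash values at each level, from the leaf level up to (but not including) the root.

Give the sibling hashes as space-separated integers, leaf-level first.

Answer: 48 22 432

Derivation:
L0 (leaves): [65, 1, 14, 48, 27, 22, 55, 14], target index=2
L1: h(65,1)=(65*31+1)%997=22 [pair 0] h(14,48)=(14*31+48)%997=482 [pair 1] h(27,22)=(27*31+22)%997=859 [pair 2] h(55,14)=(55*31+14)%997=722 [pair 3] -> [22, 482, 859, 722]
  Sibling for proof at L0: 48
L2: h(22,482)=(22*31+482)%997=167 [pair 0] h(859,722)=(859*31+722)%997=432 [pair 1] -> [167, 432]
  Sibling for proof at L1: 22
L3: h(167,432)=(167*31+432)%997=624 [pair 0] -> [624]
  Sibling for proof at L2: 432
Root: 624
Proof path (sibling hashes from leaf to root): [48, 22, 432]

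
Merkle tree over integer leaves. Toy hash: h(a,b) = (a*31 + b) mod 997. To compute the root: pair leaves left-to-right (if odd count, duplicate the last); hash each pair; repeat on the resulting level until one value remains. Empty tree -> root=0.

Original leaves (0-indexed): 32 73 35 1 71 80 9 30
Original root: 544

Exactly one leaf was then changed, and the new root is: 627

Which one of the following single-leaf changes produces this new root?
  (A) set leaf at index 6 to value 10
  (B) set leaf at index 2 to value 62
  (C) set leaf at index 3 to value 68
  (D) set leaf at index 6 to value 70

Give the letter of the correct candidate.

Answer: C

Derivation:
Original leaves: [32, 73, 35, 1, 71, 80, 9, 30]
Target new root: 627
Try each candidate change and compute the resulting root:
Candidate A: set leaf[6] = 10 -> leaves = [32, 73, 35, 1, 71, 80, 10, 30]
  L0: [32, 73, 35, 1, 71, 80, 10, 30]
  L1: h(32,73)=(32*31+73)%997=68 h(35,1)=(35*31+1)%997=89 h(71,80)=(71*31+80)%997=287 h(10,30)=(10*31+30)%997=340 -> [68, 89, 287, 340]
  L2: h(68,89)=(68*31+89)%997=203 h(287,340)=(287*31+340)%997=264 -> [203, 264]
  L3: h(203,264)=(203*31+264)%997=575 -> [575]
  root = 575 != target 627
Candidate B: set leaf[2] = 62 -> leaves = [32, 73, 62, 1, 71, 80, 9, 30]
  L0: [32, 73, 62, 1, 71, 80, 9, 30]
  L1: h(32,73)=(32*31+73)%997=68 h(62,1)=(62*31+1)%997=926 h(71,80)=(71*31+80)%997=287 h(9,30)=(9*31+30)%997=309 -> [68, 926, 287, 309]
  L2: h(68,926)=(68*31+926)%997=43 h(287,309)=(287*31+309)%997=233 -> [43, 233]
  L3: h(43,233)=(43*31+233)%997=569 -> [569]
  root = 569 != target 627
Candidate C: set leaf[3] = 68 -> leaves = [32, 73, 35, 68, 71, 80, 9, 30]
  L0: [32, 73, 35, 68, 71, 80, 9, 30]
  L1: h(32,73)=(32*31+73)%997=68 h(35,68)=(35*31+68)%997=156 h(71,80)=(71*31+80)%997=287 h(9,30)=(9*31+30)%997=309 -> [68, 156, 287, 309]
  L2: h(68,156)=(68*31+156)%997=270 h(287,309)=(287*31+309)%997=233 -> [270, 233]
  L3: h(270,233)=(270*31+233)%997=627 -> [627]
  root = 627 == target 627  ** MATCH **
Candidate D: set leaf[6] = 70 -> leaves = [32, 73, 35, 1, 71, 80, 70, 30]
  L0: [32, 73, 35, 1, 71, 80, 70, 30]
  L1: h(32,73)=(32*31+73)%997=68 h(35,1)=(35*31+1)%997=89 h(71,80)=(71*31+80)%997=287 h(70,30)=(70*31+30)%997=206 -> [68, 89, 287, 206]
  L2: h(68,89)=(68*31+89)%997=203 h(287,206)=(287*31+206)%997=130 -> [203, 130]
  L3: h(203,130)=(203*31+130)%997=441 -> [441]
  root = 441 != target 627
Candidate C produces the target root.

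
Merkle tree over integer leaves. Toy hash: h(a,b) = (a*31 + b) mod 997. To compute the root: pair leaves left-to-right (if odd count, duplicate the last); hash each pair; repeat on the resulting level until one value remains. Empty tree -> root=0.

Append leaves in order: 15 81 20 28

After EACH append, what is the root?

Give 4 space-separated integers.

Answer: 15 546 617 625

Derivation:
After append 15 (leaves=[15]):
  L0: [15]
  root=15
After append 81 (leaves=[15, 81]):
  L0: [15, 81]
  L1: h(15,81)=(15*31+81)%997=546 -> [546]
  root=546
After append 20 (leaves=[15, 81, 20]):
  L0: [15, 81, 20]
  L1: h(15,81)=(15*31+81)%997=546 h(20,20)=(20*31+20)%997=640 -> [546, 640]
  L2: h(546,640)=(546*31+640)%997=617 -> [617]
  root=617
After append 28 (leaves=[15, 81, 20, 28]):
  L0: [15, 81, 20, 28]
  L1: h(15,81)=(15*31+81)%997=546 h(20,28)=(20*31+28)%997=648 -> [546, 648]
  L2: h(546,648)=(546*31+648)%997=625 -> [625]
  root=625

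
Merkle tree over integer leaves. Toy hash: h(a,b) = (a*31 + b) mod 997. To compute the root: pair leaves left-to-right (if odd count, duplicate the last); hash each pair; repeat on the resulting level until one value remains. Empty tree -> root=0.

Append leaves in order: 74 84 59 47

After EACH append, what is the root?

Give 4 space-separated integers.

After append 74 (leaves=[74]):
  L0: [74]
  root=74
After append 84 (leaves=[74, 84]):
  L0: [74, 84]
  L1: h(74,84)=(74*31+84)%997=384 -> [384]
  root=384
After append 59 (leaves=[74, 84, 59]):
  L0: [74, 84, 59]
  L1: h(74,84)=(74*31+84)%997=384 h(59,59)=(59*31+59)%997=891 -> [384, 891]
  L2: h(384,891)=(384*31+891)%997=831 -> [831]
  root=831
After append 47 (leaves=[74, 84, 59, 47]):
  L0: [74, 84, 59, 47]
  L1: h(74,84)=(74*31+84)%997=384 h(59,47)=(59*31+47)%997=879 -> [384, 879]
  L2: h(384,879)=(384*31+879)%997=819 -> [819]
  root=819

Answer: 74 384 831 819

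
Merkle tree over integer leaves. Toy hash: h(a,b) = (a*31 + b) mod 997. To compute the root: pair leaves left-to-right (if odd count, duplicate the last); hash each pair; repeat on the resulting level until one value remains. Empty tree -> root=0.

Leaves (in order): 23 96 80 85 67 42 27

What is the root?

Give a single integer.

L0: [23, 96, 80, 85, 67, 42, 27]
L1: h(23,96)=(23*31+96)%997=809 h(80,85)=(80*31+85)%997=571 h(67,42)=(67*31+42)%997=125 h(27,27)=(27*31+27)%997=864 -> [809, 571, 125, 864]
L2: h(809,571)=(809*31+571)%997=725 h(125,864)=(125*31+864)%997=751 -> [725, 751]
L3: h(725,751)=(725*31+751)%997=295 -> [295]

Answer: 295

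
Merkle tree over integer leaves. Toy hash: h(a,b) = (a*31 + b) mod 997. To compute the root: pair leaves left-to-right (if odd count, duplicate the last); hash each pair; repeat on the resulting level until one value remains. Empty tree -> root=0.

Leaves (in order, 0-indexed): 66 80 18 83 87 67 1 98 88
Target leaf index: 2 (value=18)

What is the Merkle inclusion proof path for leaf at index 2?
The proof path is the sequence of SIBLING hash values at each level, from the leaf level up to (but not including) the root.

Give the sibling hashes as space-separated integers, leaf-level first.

Answer: 83 132 71 260

Derivation:
L0 (leaves): [66, 80, 18, 83, 87, 67, 1, 98, 88], target index=2
L1: h(66,80)=(66*31+80)%997=132 [pair 0] h(18,83)=(18*31+83)%997=641 [pair 1] h(87,67)=(87*31+67)%997=770 [pair 2] h(1,98)=(1*31+98)%997=129 [pair 3] h(88,88)=(88*31+88)%997=822 [pair 4] -> [132, 641, 770, 129, 822]
  Sibling for proof at L0: 83
L2: h(132,641)=(132*31+641)%997=745 [pair 0] h(770,129)=(770*31+129)%997=71 [pair 1] h(822,822)=(822*31+822)%997=382 [pair 2] -> [745, 71, 382]
  Sibling for proof at L1: 132
L3: h(745,71)=(745*31+71)%997=235 [pair 0] h(382,382)=(382*31+382)%997=260 [pair 1] -> [235, 260]
  Sibling for proof at L2: 71
L4: h(235,260)=(235*31+260)%997=566 [pair 0] -> [566]
  Sibling for proof at L3: 260
Root: 566
Proof path (sibling hashes from leaf to root): [83, 132, 71, 260]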